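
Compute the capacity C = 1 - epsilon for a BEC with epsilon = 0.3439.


C = 1 - epsilon = 1 - 0.3439 = 0.6561

0.6561 bits


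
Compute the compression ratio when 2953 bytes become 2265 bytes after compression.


Ratio = original / compressed = 2953 / 2265 = 1.3038

1.3038


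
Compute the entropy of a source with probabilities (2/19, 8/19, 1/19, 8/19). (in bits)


H = -sum(p_i * log2(p_i)). Terms: -(2/19)*log2(2/19) = 0.341887; -(8/19)*log2(8/19) = 0.525443; -(1/19)*log2(1/19) = 0.223575; -(8/19)*log2(8/19) = 0.525443. H = 0.341887 + 0.525443 + 0.223575 + 0.525443 = 1.6163

1.6163 bits


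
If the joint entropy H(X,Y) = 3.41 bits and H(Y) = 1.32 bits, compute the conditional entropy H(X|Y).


H(X|Y) = H(X,Y) - H(Y) = 3.41 - 1.32 = 2.09

2.09 bits


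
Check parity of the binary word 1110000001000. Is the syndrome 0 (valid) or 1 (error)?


Syndrome = XOR of all bits = 1 XOR 1 XOR 1 XOR 0 XOR 0 XOR 0 XOR 0 XOR 0 XOR 0 XOR 1 XOR 0 XOR 0 XOR 0 = 0

0


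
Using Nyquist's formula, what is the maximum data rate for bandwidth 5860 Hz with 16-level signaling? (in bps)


Rate = 2 * B * log2(M) = 2 * 5860 * 4.0 = 46880.0

46880.0 bps


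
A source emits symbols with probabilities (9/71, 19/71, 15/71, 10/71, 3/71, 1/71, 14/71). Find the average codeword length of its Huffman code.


Huffman construction (repeatedly merge the two least-probable nodes; each merge adds 1 bit to every symbol beneath it): 1/71 + 3/71 = 4/71; 4/71 + 9/71 = 13/71; 10/71 + 13/71 = 23/71; 14/71 + 15/71 = 29/71; 19/71 + 23/71 = 42/71; 29/71 + 42/71 = 1. Resulting codeword lengths (in the order the probabilities were given): (4, 2, 2, 3, 5, 5, 2). L_avg = sum(p_i * l_i) = 9/71*4 + 19/71*2 + 15/71*2 + 10/71*3 + 3/71*5 + 1/71*5 + 14/71*2 = 182/71 = 2.5634

2.5634 bits


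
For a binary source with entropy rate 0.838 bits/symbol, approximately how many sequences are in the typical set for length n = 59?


log2|A_typical| = nH = 59 * 0.838 = 49.442, so |A_typical| ~ 2^49.442 = 7.648e+14

7.648e+14


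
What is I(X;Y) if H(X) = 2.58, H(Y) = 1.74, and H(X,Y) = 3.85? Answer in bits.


I(X;Y) = H(X) + H(Y) - H(X,Y) = 2.58 + 1.74 - 3.85 = 0.47

0.47 bits


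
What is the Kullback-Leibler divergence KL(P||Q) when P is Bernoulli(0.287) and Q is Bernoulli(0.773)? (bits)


KL = p*log2(p/q) + (1-p)*log2((1-p)/(1-q)) = 0.287*log2(0.287/0.773) + 0.713*log2(0.713/0.227) = 0.7671

0.7671 bits


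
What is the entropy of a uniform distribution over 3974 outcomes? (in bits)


H = log2(n) = log2(3974) = 11.9564

11.9564 bits


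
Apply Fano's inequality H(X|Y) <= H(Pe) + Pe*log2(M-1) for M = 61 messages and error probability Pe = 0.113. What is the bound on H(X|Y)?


H(Pe) = -Pe*log2(Pe) - (1-Pe)*log2(1-Pe) = -0.113*log2(0.113) - 0.887*log2(0.887) = 0.355453 + 0.153446 = 0.5089. Pe*log2(M-1) = 0.113*log2(60) = 0.667479. Bound = H(Pe) + Pe*log2(M-1) = 0.355453 + 0.153446 + 0.667479 = 1.1764

1.1764 bits


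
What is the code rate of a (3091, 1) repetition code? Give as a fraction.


Rate = k/n = 1/3091

1/3091


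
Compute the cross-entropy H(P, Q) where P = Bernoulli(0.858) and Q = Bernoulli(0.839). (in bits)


H(P,Q) = -p*log2(q) - (1-p)*log2(1-q). -0.858*log2(0.839) = 0.217295; -0.142*log2(0.161) = 0.374151. H(P,Q) = 0.217295 + 0.374151 = 0.5914

0.5914 bits


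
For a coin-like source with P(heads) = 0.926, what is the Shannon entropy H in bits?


H = -p*log2(p) - (1-p)*log2(1-p). -0.926*log2(0.926) = 0.102708; -0.074*log2(0.074) = 0.277968. H = 0.102708 + 0.277968 = 0.3807

0.3807 bits


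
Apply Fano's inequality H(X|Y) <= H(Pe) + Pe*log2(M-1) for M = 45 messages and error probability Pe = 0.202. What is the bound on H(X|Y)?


H(Pe) = -Pe*log2(Pe) - (1-Pe)*log2(1-Pe) = -0.202*log2(0.202) - 0.798*log2(0.798) = 0.466130 + 0.259780 = 0.7259. Pe*log2(M-1) = 0.202*log2(44) = 1.102805. Bound = H(Pe) + Pe*log2(M-1) = 0.466130 + 0.259780 + 1.102805 = 1.8287

1.8287 bits


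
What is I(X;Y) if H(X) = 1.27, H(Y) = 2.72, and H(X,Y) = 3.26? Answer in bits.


I(X;Y) = H(X) + H(Y) - H(X,Y) = 1.27 + 2.72 - 3.26 = 0.73

0.73 bits


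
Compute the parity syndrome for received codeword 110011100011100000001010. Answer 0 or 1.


Syndrome = XOR of all bits = 1 XOR 1 XOR 0 XOR 0 XOR 1 XOR 1 XOR 1 XOR 0 XOR 0 XOR 0 XOR 1 XOR 1 XOR 1 XOR 0 XOR 0 XOR 0 XOR 0 XOR 0 XOR 0 XOR 0 XOR 1 XOR 0 XOR 1 XOR 0 = 0

0


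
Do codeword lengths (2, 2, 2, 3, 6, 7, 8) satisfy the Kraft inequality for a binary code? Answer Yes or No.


Kraft sum = sum(2^(-l_i)) = 0.9023, need <= 1. Result: satisfied (a binary prefix-free code with these lengths exists)

Yes


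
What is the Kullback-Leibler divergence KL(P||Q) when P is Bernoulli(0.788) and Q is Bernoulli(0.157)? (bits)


KL = p*log2(p/q) + (1-p)*log2((1-p)/(1-q)) = 0.788*log2(0.788/0.157) + 0.212*log2(0.212/0.843) = 1.4118

1.4118 bits


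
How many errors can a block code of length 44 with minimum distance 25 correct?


Correction capability = floor((d-1)/2) = floor((25-1)/2) = 12

12 errors


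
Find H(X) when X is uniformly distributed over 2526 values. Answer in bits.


H = log2(n) = log2(2526) = 11.3026

11.3026 bits


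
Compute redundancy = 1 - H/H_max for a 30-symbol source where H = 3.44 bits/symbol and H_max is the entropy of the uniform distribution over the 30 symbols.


H_max = log2(K) = log2(30) = 4.9069 bits/symbol. Redundancy = 1 - H/H_max = 1 - 3.44/4.9069 = 1 - 0.7011 = 0.2989

0.2989


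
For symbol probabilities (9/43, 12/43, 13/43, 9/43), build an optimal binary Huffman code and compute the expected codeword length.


Huffman construction (repeatedly merge the two least-probable nodes; each merge adds 1 bit to every symbol beneath it): 9/43 + 9/43 = 18/43; 12/43 + 13/43 = 25/43; 18/43 + 25/43 = 1. Resulting codeword lengths (in the order the probabilities were given): (2, 2, 2, 2). L_avg = sum(p_i * l_i) = 9/43*2 + 12/43*2 + 13/43*2 + 9/43*2 = 2

2.0 bits


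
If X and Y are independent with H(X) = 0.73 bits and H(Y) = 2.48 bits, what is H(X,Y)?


For independent variables, H(X,Y) = H(X) + H(Y) = 0.73 + 2.48 = 3.21

3.21 bits


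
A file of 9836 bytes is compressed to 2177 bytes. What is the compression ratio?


Ratio = original / compressed = 9836 / 2177 = 4.5181

4.5181


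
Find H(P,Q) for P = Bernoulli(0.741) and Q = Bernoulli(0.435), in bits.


H(P,Q) = -p*log2(q) - (1-p)*log2(1-q). -0.741*log2(0.435) = 0.889876; -0.259*log2(0.565) = 0.213332. H(P,Q) = 0.889876 + 0.213332 = 1.1032

1.1032 bits


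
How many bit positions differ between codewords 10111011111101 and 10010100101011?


Count differing positions: . . ^ . ^ ^ ^ ^ . ^ . ^ ^ . = 8 differences

8


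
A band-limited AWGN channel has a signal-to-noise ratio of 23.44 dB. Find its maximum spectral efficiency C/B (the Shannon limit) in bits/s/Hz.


SNR_linear = 10^(23.44/10) = 220.8005; C/B = log2(1 + SNR_linear) = log2(1 + 220.8005) = 7.7931

7.7931 bits/s/Hz


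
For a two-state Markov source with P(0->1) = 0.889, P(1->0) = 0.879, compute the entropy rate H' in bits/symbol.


Stationary distribution: pi_0 = p10/(p01+p10) = 0.4972, pi_1 = 0.5028. Entropy rate H' = pi_0*H(p01) + pi_1*H(p10) = 0.4972*0.5029 + 0.5028*0.5322 = 0.5177

0.5177 bits/symbol


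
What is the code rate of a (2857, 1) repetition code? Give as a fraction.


Rate = k/n = 1/2857

1/2857


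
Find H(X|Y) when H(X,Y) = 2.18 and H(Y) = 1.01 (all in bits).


H(X|Y) = H(X,Y) - H(Y) = 2.18 - 1.01 = 1.17

1.17 bits


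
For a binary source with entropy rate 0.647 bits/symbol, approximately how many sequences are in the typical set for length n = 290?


log2|A_typical| = nH = 290 * 0.647 = 187.63, so |A_typical| ~ 2^187.63 = 3.036e+56

3.036e+56


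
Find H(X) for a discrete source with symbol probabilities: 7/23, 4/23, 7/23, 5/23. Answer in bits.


H = -sum(p_i * log2(p_i)). Terms: -(7/23)*log2(7/23) = 0.522324; -(4/23)*log2(4/23) = 0.438880; -(7/23)*log2(7/23) = 0.522324; -(5/23)*log2(5/23) = 0.478616. H = 0.522324 + 0.438880 + 0.522324 + 0.478616 = 1.9621

1.9621 bits


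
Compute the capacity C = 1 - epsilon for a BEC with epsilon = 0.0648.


C = 1 - epsilon = 1 - 0.0648 = 0.9352

0.9352 bits


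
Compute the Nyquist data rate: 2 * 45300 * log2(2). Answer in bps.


Rate = 2 * B * log2(M) = 2 * 45300 * 1.0 = 90600.0

90600.0 bps


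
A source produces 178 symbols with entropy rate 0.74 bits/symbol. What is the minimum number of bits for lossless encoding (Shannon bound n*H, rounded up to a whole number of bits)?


Minimum bits >= n * H = 178 * 0.74 = 131.72, rounded up to a whole number of bits = 132

132 bits


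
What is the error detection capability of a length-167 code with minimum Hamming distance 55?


Detection capability = d_min - 1 = 55 - 1 = 54

54 errors


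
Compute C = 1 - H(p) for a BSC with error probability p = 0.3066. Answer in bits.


H(p) = -p*log2(p) - (1-p)*log2(1-p) = -0.3066*log2(0.3066) - 0.6934*log2(0.6934) = 0.522928 + 0.366282 = 0.8892. C = 1 - H(p) = 1 - 0.8892 = 0.1108

0.1108 bits


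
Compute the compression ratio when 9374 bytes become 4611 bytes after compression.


Ratio = original / compressed = 9374 / 4611 = 2.033

2.033


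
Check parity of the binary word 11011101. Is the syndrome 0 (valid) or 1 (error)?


Syndrome = XOR of all bits = 1 XOR 1 XOR 0 XOR 1 XOR 1 XOR 1 XOR 0 XOR 1 = 0

0


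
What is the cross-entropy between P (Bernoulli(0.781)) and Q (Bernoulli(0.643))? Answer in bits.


H(P,Q) = -p*log2(q) - (1-p)*log2(1-q). -0.781*log2(0.643) = 0.497582; -0.219*log2(0.357) = 0.325435. H(P,Q) = 0.497582 + 0.325435 = 0.823

0.823 bits


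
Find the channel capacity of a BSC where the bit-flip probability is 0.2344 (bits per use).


H(p) = -p*log2(p) - (1-p)*log2(1-p) = -0.2344*log2(0.2344) - 0.7656*log2(0.7656) = 0.490589 + 0.295014 = 0.7856. C = 1 - H(p) = 1 - 0.7856 = 0.2144

0.2144 bits


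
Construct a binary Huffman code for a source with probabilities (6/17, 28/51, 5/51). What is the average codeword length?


Huffman construction (repeatedly merge the two least-probable nodes; each merge adds 1 bit to every symbol beneath it): 5/51 + 6/17 = 23/51; 23/51 + 28/51 = 1. Resulting codeword lengths (in the order the probabilities were given): (2, 1, 2). L_avg = sum(p_i * l_i) = 6/17*2 + 28/51*1 + 5/51*2 = 74/51 = 1.451

1.451 bits


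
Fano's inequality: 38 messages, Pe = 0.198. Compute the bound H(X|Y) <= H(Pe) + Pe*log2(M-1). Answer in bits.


H(Pe) = -Pe*log2(Pe) - (1-Pe)*log2(1-Pe) = -0.198*log2(0.198) - 0.802*log2(0.802) = 0.462613 + 0.255297 = 0.7179. Pe*log2(M-1) = 0.198*log2(37) = 1.031472. Bound = H(Pe) + Pe*log2(M-1) = 0.462613 + 0.255297 + 1.031472 = 1.7494

1.7494 bits


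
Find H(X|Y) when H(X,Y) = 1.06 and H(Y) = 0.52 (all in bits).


H(X|Y) = H(X,Y) - H(Y) = 1.06 - 0.52 = 0.54

0.54 bits


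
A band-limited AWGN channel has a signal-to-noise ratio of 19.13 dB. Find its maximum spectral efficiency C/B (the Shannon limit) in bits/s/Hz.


SNR_linear = 10^(19.13/10) = 81.8465; C/B = log2(1 + SNR_linear) = log2(1 + 81.8465) = 6.3724

6.3724 bits/s/Hz


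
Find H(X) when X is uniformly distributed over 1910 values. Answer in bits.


H = log2(n) = log2(1910) = 10.8994

10.8994 bits


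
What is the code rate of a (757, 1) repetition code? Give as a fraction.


Rate = k/n = 1/757

1/757


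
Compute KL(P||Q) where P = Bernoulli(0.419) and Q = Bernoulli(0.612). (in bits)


KL = p*log2(p/q) + (1-p)*log2((1-p)/(1-q)) = 0.419*log2(0.419/0.612) + 0.581*log2(0.581/0.388) = 0.1094

0.1094 bits


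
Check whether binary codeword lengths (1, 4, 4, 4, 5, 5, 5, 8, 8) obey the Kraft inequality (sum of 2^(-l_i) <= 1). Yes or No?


Kraft sum = sum(2^(-l_i)) = 0.7891, need <= 1. Result: satisfied (a binary prefix-free code with these lengths exists)

Yes


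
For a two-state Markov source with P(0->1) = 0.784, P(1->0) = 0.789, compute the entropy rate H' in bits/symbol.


Stationary distribution: pi_0 = p10/(p01+p10) = 0.5016, pi_1 = 0.4984. Entropy rate H' = pi_0*H(p01) + pi_1*H(p10) = 0.5016*0.7528 + 0.4984*0.7434 = 0.7481

0.7481 bits/symbol


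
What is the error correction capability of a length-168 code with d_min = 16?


Correction capability = floor((d-1)/2) = floor((16-1)/2) = 7

7 errors


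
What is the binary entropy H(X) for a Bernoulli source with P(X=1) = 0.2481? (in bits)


H = -p*log2(p) - (1-p)*log2(1-p). -0.2481*log2(0.2481) = 0.498931; -0.7519*log2(0.7519) = 0.309322. H = 0.498931 + 0.309322 = 0.8083

0.8083 bits


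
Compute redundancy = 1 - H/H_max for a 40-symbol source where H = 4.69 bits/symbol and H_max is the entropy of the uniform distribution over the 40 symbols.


H_max = log2(K) = log2(40) = 5.3219 bits/symbol. Redundancy = 1 - H/H_max = 1 - 4.69/5.3219 = 1 - 0.8813 = 0.1187

0.1187


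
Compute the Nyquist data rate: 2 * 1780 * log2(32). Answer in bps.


Rate = 2 * B * log2(M) = 2 * 1780 * 5.0 = 17800.0

17800.0 bps


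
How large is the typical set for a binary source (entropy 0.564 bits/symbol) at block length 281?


log2|A_typical| = nH = 281 * 0.564 = 158.484, so |A_typical| ~ 2^158.484 = 5.110e+47

5.110e+47


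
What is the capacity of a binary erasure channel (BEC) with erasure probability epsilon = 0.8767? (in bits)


C = 1 - epsilon = 1 - 0.8767 = 0.1233

0.1233 bits


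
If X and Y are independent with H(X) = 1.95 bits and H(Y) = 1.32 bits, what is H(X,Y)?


For independent variables, H(X,Y) = H(X) + H(Y) = 1.95 + 1.32 = 3.27

3.27 bits


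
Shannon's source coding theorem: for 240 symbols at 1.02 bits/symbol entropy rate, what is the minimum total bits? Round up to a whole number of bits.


Minimum bits >= n * H = 240 * 1.02 = 244.8, rounded up to a whole number of bits = 245

245 bits


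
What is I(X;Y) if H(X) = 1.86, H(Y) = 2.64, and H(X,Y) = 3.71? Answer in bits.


I(X;Y) = H(X) + H(Y) - H(X,Y) = 1.86 + 2.64 - 3.71 = 0.79

0.79 bits


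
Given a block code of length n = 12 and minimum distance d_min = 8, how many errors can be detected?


Detection capability = d_min - 1 = 8 - 1 = 7

7 errors


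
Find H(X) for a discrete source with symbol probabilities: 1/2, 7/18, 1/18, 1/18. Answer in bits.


H = -sum(p_i * log2(p_i)). Terms: -(1/2)*log2(1/2) = 0.500000; -(7/18)*log2(7/18) = 0.529888; -(1/18)*log2(1/18) = 0.231663; -(1/18)*log2(1/18) = 0.231663. H = 0.500000 + 0.529888 + 0.231663 + 0.231663 = 1.4932

1.4932 bits


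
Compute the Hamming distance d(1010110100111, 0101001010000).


Count differing positions: ^ ^ ^ ^ ^ ^ ^ ^ ^ . ^ ^ ^ = 12 differences

12


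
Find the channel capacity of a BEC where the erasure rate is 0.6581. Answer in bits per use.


C = 1 - epsilon = 1 - 0.6581 = 0.3419

0.3419 bits


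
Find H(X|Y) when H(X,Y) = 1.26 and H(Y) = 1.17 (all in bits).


H(X|Y) = H(X,Y) - H(Y) = 1.26 - 1.17 = 0.09

0.09 bits


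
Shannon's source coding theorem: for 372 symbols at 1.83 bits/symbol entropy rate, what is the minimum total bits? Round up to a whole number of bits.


Minimum bits >= n * H = 372 * 1.83 = 680.76, rounded up to a whole number of bits = 681

681 bits


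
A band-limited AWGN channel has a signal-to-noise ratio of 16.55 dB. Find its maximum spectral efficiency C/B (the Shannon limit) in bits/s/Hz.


SNR_linear = 10^(16.55/10) = 45.1856; C/B = log2(1 + SNR_linear) = log2(1 + 45.1856) = 5.5294

5.5294 bits/s/Hz


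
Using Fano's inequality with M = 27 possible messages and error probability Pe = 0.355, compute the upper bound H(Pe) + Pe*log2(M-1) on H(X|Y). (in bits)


H(Pe) = -Pe*log2(Pe) - (1-Pe)*log2(1-Pe) = -0.355*log2(0.355) - 0.645*log2(0.645) = 0.530409 + 0.408046 = 0.9385. Pe*log2(M-1) = 0.355*log2(26) = 1.668656. Bound = H(Pe) + Pe*log2(M-1) = 0.530409 + 0.408046 + 1.668656 = 2.6071

2.6071 bits


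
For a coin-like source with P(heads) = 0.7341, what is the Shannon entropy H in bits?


H = -p*log2(p) - (1-p)*log2(1-p). -0.7341*log2(0.7341) = 0.327373; -0.2659*log2(0.2659) = 0.508147. H = 0.327373 + 0.508147 = 0.8355

0.8355 bits


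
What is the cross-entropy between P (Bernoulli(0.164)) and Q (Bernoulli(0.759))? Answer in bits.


H(P,Q) = -p*log2(q) - (1-p)*log2(1-q). -0.164*log2(0.759) = 0.065244; -0.836*log2(0.241) = 1.716220. H(P,Q) = 0.065244 + 1.716220 = 1.7815

1.7815 bits


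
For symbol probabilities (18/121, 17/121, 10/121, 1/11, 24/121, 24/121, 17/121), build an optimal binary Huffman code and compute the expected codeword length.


Huffman construction (repeatedly merge the two least-probable nodes; each merge adds 1 bit to every symbol beneath it): 10/121 + 1/11 = 21/121; 17/121 + 17/121 = 34/121; 18/121 + 21/121 = 39/121; 24/121 + 24/121 = 48/121; 34/121 + 39/121 = 73/121; 48/121 + 73/121 = 1. Resulting codeword lengths (in the order the probabilities were given): (3, 3, 4, 4, 2, 2, 3). L_avg = sum(p_i * l_i) = 18/121*3 + 17/121*3 + 10/121*4 + 1/11*4 + 24/121*2 + 24/121*2 + 17/121*3 = 336/121 = 2.7769

2.7769 bits


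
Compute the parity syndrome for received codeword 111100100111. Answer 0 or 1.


Syndrome = XOR of all bits = 1 XOR 1 XOR 1 XOR 1 XOR 0 XOR 0 XOR 1 XOR 0 XOR 0 XOR 1 XOR 1 XOR 1 = 0

0


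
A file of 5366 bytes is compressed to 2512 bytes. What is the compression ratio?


Ratio = original / compressed = 5366 / 2512 = 2.1361

2.1361


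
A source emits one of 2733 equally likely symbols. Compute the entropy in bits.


H = log2(n) = log2(2733) = 11.4163

11.4163 bits


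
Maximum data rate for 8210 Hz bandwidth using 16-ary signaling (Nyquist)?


Rate = 2 * B * log2(M) = 2 * 8210 * 4.0 = 65680.0

65680.0 bps


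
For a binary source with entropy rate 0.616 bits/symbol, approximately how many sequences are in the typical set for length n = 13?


log2|A_typical| = nH = 13 * 0.616 = 8.008, so |A_typical| ~ 2^8.008 = 2.574e+02

2.574e+02


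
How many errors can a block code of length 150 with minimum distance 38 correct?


Correction capability = floor((d-1)/2) = floor((38-1)/2) = 18

18 errors


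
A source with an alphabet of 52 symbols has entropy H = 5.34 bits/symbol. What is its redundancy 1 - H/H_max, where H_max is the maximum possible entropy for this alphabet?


H_max = log2(K) = log2(52) = 5.7004 bits/symbol. Redundancy = 1 - H/H_max = 1 - 5.34/5.7004 = 1 - 0.9368 = 0.0632

0.0632


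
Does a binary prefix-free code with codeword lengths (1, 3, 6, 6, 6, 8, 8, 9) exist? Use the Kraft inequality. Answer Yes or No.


Kraft sum = sum(2^(-l_i)) = 0.6816, need <= 1. Result: satisfied (a binary prefix-free code with these lengths exists)

Yes


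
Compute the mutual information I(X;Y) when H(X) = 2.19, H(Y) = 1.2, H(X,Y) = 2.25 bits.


I(X;Y) = H(X) + H(Y) - H(X,Y) = 2.19 + 1.2 - 2.25 = 1.14

1.14 bits


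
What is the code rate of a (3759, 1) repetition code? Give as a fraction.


Rate = k/n = 1/3759

1/3759


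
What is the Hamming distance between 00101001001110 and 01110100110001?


Count differing positions: . ^ . ^ ^ ^ . ^ ^ ^ ^ ^ ^ ^ = 11 differences

11


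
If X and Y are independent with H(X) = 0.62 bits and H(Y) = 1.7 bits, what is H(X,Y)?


For independent variables, H(X,Y) = H(X) + H(Y) = 0.62 + 1.7 = 2.32

2.32 bits


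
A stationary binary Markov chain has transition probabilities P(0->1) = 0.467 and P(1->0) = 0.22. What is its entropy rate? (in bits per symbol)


Stationary distribution: pi_0 = p10/(p01+p10) = 0.3202, pi_1 = 0.6798. Entropy rate H' = pi_0*H(p01) + pi_1*H(p10) = 0.3202*0.9969 + 0.6798*0.7602 = 0.836

0.836 bits/symbol


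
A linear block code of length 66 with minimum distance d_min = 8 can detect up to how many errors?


Detection capability = d_min - 1 = 8 - 1 = 7

7 errors


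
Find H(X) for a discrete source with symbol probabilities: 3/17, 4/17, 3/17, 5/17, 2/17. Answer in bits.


H = -sum(p_i * log2(p_i)). Terms: -(3/17)*log2(3/17) = 0.441618; -(4/17)*log2(4/17) = 0.491168; -(3/17)*log2(3/17) = 0.441618; -(5/17)*log2(5/17) = 0.519275; -(2/17)*log2(2/17) = 0.363231. H = 0.441618 + 0.491168 + 0.441618 + 0.519275 + 0.363231 = 2.2569

2.2569 bits


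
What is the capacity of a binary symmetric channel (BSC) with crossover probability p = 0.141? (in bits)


H(p) = -p*log2(p) - (1-p)*log2(1-p) = -0.141*log2(0.141) - 0.859*log2(0.859) = 0.398499 + 0.188353 = 0.5869. C = 1 - H(p) = 1 - 0.5869 = 0.4131

0.4131 bits


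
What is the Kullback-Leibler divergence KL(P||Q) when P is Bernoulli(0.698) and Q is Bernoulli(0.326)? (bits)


KL = p*log2(p/q) + (1-p)*log2((1-p)/(1-q)) = 0.698*log2(0.698/0.326) + 0.302*log2(0.302/0.674) = 0.4169

0.4169 bits


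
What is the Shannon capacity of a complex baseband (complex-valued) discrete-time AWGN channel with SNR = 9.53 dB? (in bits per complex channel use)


SNR_linear = 10^(9.53/10) = 8.9743; C = log2(1 + SNR_linear) = log2(1 + 8.9743) = 3.3182

3.3182 bits/channel use


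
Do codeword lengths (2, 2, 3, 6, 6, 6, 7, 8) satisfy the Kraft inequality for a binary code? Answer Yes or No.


Kraft sum = sum(2^(-l_i)) = 0.6836, need <= 1. Result: satisfied (a binary prefix-free code with these lengths exists)

Yes


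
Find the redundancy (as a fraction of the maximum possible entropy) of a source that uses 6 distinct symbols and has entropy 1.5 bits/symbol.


H_max = log2(K) = log2(6) = 2.585 bits/symbol. Redundancy = 1 - H/H_max = 1 - 1.5/2.585 = 1 - 0.5803 = 0.4197

0.4197


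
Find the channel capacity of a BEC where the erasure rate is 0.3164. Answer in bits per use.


C = 1 - epsilon = 1 - 0.3164 = 0.6836

0.6836 bits


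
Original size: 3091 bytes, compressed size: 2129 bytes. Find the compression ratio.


Ratio = original / compressed = 3091 / 2129 = 1.4519

1.4519


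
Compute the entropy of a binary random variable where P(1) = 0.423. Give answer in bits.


H = -p*log2(p) - (1-p)*log2(1-p). -0.423*log2(0.423) = 0.525057; -0.577*log2(0.577) = 0.457767. H = 0.525057 + 0.457767 = 0.9828

0.9828 bits


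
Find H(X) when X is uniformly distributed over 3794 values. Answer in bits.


H = log2(n) = log2(3794) = 11.8895

11.8895 bits


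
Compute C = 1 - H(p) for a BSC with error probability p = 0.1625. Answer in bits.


H(p) = -p*log2(p) - (1-p)*log2(1-p) = -0.1625*log2(0.1625) - 0.8375*log2(0.8375) = 0.425992 + 0.214265 = 0.6403. C = 1 - H(p) = 1 - 0.6403 = 0.3597

0.3597 bits


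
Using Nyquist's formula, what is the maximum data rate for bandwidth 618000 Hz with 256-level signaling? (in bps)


Rate = 2 * B * log2(M) = 2 * 618000 * 8.0 = 9888000.0

9888000.0 bps


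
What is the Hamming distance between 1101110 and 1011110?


Count differing positions: . ^ ^ . . . . = 2 differences

2


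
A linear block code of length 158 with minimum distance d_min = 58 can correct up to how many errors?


Correction capability = floor((d-1)/2) = floor((58-1)/2) = 28

28 errors


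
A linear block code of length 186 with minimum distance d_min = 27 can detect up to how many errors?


Detection capability = d_min - 1 = 27 - 1 = 26

26 errors


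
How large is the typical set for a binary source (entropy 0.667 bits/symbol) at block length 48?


log2|A_typical| = nH = 48 * 0.667 = 32.016, so |A_typical| ~ 2^32.016 = 4.343e+09

4.343e+09


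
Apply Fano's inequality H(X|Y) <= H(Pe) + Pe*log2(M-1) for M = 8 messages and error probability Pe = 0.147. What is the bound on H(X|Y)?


H(Pe) = -Pe*log2(Pe) - (1-Pe)*log2(1-Pe) = -0.147*log2(0.147) - 0.853*log2(0.853) = 0.406618 + 0.195663 = 0.6023. Pe*log2(M-1) = 0.147*log2(7) = 0.412681. Bound = H(Pe) + Pe*log2(M-1) = 0.406618 + 0.195663 + 0.412681 = 1.015

1.015 bits


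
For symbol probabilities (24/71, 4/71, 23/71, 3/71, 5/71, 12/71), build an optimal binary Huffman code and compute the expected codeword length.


Huffman construction (repeatedly merge the two least-probable nodes; each merge adds 1 bit to every symbol beneath it): 3/71 + 4/71 = 7/71; 5/71 + 7/71 = 12/71; 12/71 + 12/71 = 24/71; 23/71 + 24/71 = 47/71; 24/71 + 47/71 = 1. Resulting codeword lengths (in the order the probabilities were given): (2, 4, 2, 4, 3, 2). L_avg = sum(p_i * l_i) = 24/71*2 + 4/71*4 + 23/71*2 + 3/71*4 + 5/71*3 + 12/71*2 = 161/71 = 2.2676

2.2676 bits


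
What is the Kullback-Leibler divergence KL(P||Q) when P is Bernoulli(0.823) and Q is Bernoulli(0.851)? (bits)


KL = p*log2(p/q) + (1-p)*log2((1-p)/(1-q)) = 0.823*log2(0.823/0.851) + 0.177*log2(0.177/0.149) = 0.0042

0.0042 bits


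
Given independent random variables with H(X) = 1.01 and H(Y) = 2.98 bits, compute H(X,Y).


For independent variables, H(X,Y) = H(X) + H(Y) = 1.01 + 2.98 = 3.99

3.99 bits


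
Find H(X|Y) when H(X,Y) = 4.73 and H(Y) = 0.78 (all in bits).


H(X|Y) = H(X,Y) - H(Y) = 4.73 - 0.78 = 3.95

3.95 bits


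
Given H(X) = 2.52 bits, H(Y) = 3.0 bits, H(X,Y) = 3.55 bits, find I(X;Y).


I(X;Y) = H(X) + H(Y) - H(X,Y) = 2.52 + 3.0 - 3.55 = 1.97

1.97 bits


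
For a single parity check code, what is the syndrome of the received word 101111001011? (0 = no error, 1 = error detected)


Syndrome = XOR of all bits = 1 XOR 0 XOR 1 XOR 1 XOR 1 XOR 1 XOR 0 XOR 0 XOR 1 XOR 0 XOR 1 XOR 1 = 0

0


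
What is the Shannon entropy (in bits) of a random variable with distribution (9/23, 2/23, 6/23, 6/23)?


H = -sum(p_i * log2(p_i)). Terms: -(9/23)*log2(9/23) = 0.529684; -(2/23)*log2(2/23) = 0.306397; -(6/23)*log2(6/23) = 0.505722; -(6/23)*log2(6/23) = 0.505722. H = 0.529684 + 0.306397 + 0.505722 + 0.505722 = 1.8475

1.8475 bits


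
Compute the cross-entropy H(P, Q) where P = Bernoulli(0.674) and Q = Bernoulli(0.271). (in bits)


H(P,Q) = -p*log2(q) - (1-p)*log2(1-q). -0.674*log2(0.271) = 1.269570; -0.326*log2(0.729) = 0.148659. H(P,Q) = 1.269570 + 0.148659 = 1.4182

1.4182 bits


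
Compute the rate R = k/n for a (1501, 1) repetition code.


Rate = k/n = 1/1501

1/1501


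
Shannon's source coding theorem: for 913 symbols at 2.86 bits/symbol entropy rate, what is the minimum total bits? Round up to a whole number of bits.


Minimum bits >= n * H = 913 * 2.86 = 2611.18, rounded up to a whole number of bits = 2612

2612 bits


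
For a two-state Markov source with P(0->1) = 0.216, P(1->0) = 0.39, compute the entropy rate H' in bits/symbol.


Stationary distribution: pi_0 = p10/(p01+p10) = 0.6436, pi_1 = 0.3564. Entropy rate H' = pi_0*H(p01) + pi_1*H(p10) = 0.6436*0.7528 + 0.3564*0.9648 = 0.8284

0.8284 bits/symbol


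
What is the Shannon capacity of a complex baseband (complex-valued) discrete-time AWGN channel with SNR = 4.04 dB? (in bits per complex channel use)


SNR_linear = 10^(4.04/10) = 2.5351; C = log2(1 + SNR_linear) = log2(1 + 2.5351) = 1.8218

1.8218 bits/channel use


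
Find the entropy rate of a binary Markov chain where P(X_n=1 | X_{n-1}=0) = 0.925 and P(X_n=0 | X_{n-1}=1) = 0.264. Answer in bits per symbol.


Stationary distribution: pi_0 = p10/(p01+p10) = 0.222, pi_1 = 0.778. Entropy rate H' = pi_0*H(p01) + pi_1*H(p10) = 0.222*0.3843 + 0.778*0.8327 = 0.7332

0.7332 bits/symbol


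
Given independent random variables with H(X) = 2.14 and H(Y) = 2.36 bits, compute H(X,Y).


For independent variables, H(X,Y) = H(X) + H(Y) = 2.14 + 2.36 = 4.5

4.5 bits


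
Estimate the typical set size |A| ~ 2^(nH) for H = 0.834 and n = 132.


log2|A_typical| = nH = 132 * 0.834 = 110.088, so |A_typical| ~ 2^110.088 = 1.380e+33

1.380e+33


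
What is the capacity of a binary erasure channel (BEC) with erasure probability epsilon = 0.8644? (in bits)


C = 1 - epsilon = 1 - 0.8644 = 0.1356

0.1356 bits


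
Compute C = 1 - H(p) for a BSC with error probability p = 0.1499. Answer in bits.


H(p) = -p*log2(p) - (1-p)*log2(1-p) = -0.1499*log2(0.1499) - 0.8501*log2(0.8501) = 0.410415 + 0.199175 = 0.6096. C = 1 - H(p) = 1 - 0.6096 = 0.3904

0.3904 bits


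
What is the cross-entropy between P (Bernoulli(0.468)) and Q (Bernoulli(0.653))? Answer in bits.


H(P,Q) = -p*log2(q) - (1-p)*log2(1-q). -0.468*log2(0.653) = 0.287748; -0.532*log2(0.347) = 0.812360. H(P,Q) = 0.287748 + 0.812360 = 1.1001

1.1001 bits


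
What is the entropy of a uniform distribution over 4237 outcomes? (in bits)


H = log2(n) = log2(4237) = 12.0488

12.0488 bits


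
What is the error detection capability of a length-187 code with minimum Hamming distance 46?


Detection capability = d_min - 1 = 46 - 1 = 45

45 errors


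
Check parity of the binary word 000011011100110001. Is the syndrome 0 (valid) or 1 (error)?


Syndrome = XOR of all bits = 0 XOR 0 XOR 0 XOR 0 XOR 1 XOR 1 XOR 0 XOR 1 XOR 1 XOR 1 XOR 0 XOR 0 XOR 1 XOR 1 XOR 0 XOR 0 XOR 0 XOR 1 = 0

0


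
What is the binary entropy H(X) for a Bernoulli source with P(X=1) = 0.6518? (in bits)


H = -p*log2(p) - (1-p)*log2(1-p). -0.6518*log2(0.6518) = 0.402486; -0.3482*log2(0.3482) = 0.529965. H = 0.402486 + 0.529965 = 0.9325

0.9325 bits


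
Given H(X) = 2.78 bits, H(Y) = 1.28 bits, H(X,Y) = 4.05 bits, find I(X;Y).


I(X;Y) = H(X) + H(Y) - H(X,Y) = 2.78 + 1.28 - 4.05 = 0.01

0.01 bits


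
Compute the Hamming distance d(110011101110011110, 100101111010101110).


Count differing positions: . ^ . ^ ^ . . ^ . ^ . . ^ ^ . . . . = 7 differences

7


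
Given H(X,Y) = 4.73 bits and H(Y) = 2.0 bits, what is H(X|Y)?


H(X|Y) = H(X,Y) - H(Y) = 4.73 - 2.0 = 2.73

2.73 bits


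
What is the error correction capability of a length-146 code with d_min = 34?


Correction capability = floor((d-1)/2) = floor((34-1)/2) = 16

16 errors


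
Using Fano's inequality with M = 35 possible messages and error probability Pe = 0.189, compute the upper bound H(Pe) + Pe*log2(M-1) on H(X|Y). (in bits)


H(Pe) = -Pe*log2(Pe) - (1-Pe)*log2(1-Pe) = -0.189*log2(0.189) - 0.811*log2(0.811) = 0.454269 + 0.245105 = 0.6994. Pe*log2(M-1) = 0.189*log2(34) = 0.961530. Bound = H(Pe) + Pe*log2(M-1) = 0.454269 + 0.245105 + 0.961530 = 1.6609

1.6609 bits


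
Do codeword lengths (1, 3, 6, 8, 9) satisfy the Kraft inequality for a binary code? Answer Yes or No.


Kraft sum = sum(2^(-l_i)) = 0.6465, need <= 1. Result: satisfied (a binary prefix-free code with these lengths exists)

Yes


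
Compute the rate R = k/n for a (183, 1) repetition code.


Rate = k/n = 1/183

1/183


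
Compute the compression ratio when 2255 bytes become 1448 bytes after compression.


Ratio = original / compressed = 2255 / 1448 = 1.5573

1.5573


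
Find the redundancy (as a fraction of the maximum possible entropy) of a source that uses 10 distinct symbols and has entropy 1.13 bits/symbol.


H_max = log2(K) = log2(10) = 3.3219 bits/symbol. Redundancy = 1 - H/H_max = 1 - 1.13/3.3219 = 1 - 0.3402 = 0.6598

0.6598


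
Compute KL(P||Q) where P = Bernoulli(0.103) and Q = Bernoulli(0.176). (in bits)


KL = p*log2(p/q) + (1-p)*log2((1-p)/(1-q)) = 0.103*log2(0.103/0.176) + 0.897*log2(0.897/0.824) = 0.0302

0.0302 bits


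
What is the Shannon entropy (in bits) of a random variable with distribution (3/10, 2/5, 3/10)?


H = -sum(p_i * log2(p_i)). Terms: -(3/10)*log2(3/10) = 0.521090; -(2/5)*log2(2/5) = 0.528771; -(3/10)*log2(3/10) = 0.521090. H = 0.521090 + 0.528771 + 0.521090 = 1.571

1.571 bits


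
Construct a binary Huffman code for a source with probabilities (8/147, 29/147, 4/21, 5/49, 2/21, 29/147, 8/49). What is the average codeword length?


Huffman construction (repeatedly merge the two least-probable nodes; each merge adds 1 bit to every symbol beneath it): 8/147 + 2/21 = 22/147; 5/49 + 22/147 = 37/147; 8/49 + 4/21 = 52/147; 29/147 + 29/147 = 58/147; 37/147 + 52/147 = 89/147; 58/147 + 89/147 = 1. Resulting codeword lengths (in the order the probabilities were given): (4, 2, 3, 3, 4, 2, 3). L_avg = sum(p_i * l_i) = 8/147*4 + 29/147*2 + 4/21*3 + 5/49*3 + 2/21*4 + 29/147*2 + 8/49*3 = 135/49 = 2.7551

2.7551 bits


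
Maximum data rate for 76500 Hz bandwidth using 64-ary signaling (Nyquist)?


Rate = 2 * B * log2(M) = 2 * 76500 * 6.0 = 918000.0

918000.0 bps


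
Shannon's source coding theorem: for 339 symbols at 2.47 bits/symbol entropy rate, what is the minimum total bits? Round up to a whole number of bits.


Minimum bits >= n * H = 339 * 2.47 = 837.33, rounded up to a whole number of bits = 838

838 bits


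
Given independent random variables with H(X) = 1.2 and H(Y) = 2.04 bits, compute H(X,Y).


For independent variables, H(X,Y) = H(X) + H(Y) = 1.2 + 2.04 = 3.24

3.24 bits


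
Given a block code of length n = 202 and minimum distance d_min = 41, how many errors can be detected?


Detection capability = d_min - 1 = 41 - 1 = 40

40 errors


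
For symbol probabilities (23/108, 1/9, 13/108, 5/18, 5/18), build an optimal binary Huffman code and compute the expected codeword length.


Huffman construction (repeatedly merge the two least-probable nodes; each merge adds 1 bit to every symbol beneath it): 1/9 + 13/108 = 25/108; 23/108 + 25/108 = 4/9; 5/18 + 5/18 = 5/9; 4/9 + 5/9 = 1. Resulting codeword lengths (in the order the probabilities were given): (2, 3, 3, 2, 2). L_avg = sum(p_i * l_i) = 23/108*2 + 1/9*3 + 13/108*3 + 5/18*2 + 5/18*2 = 241/108 = 2.2315

2.2315 bits


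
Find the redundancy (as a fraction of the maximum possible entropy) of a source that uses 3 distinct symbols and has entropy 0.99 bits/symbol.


H_max = log2(K) = log2(3) = 1.585 bits/symbol. Redundancy = 1 - H/H_max = 1 - 0.99/1.585 = 1 - 0.6246 = 0.3754

0.3754


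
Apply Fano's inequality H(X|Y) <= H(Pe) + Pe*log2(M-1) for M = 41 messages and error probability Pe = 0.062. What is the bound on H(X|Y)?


H(Pe) = -Pe*log2(Pe) - (1-Pe)*log2(1-Pe) = -0.062*log2(0.062) - 0.938*log2(0.938) = 0.248718 + 0.086615 = 0.3353. Pe*log2(M-1) = 0.062*log2(40) = 0.329960. Bound = H(Pe) + Pe*log2(M-1) = 0.248718 + 0.086615 + 0.329960 = 0.6653

0.6653 bits


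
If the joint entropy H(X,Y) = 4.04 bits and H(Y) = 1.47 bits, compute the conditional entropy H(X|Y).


H(X|Y) = H(X,Y) - H(Y) = 4.04 - 1.47 = 2.57

2.57 bits


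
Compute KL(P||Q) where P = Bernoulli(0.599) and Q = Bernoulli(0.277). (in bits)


KL = p*log2(p/q) + (1-p)*log2((1-p)/(1-q)) = 0.599*log2(0.599/0.277) + 0.401*log2(0.401/0.723) = 0.3255

0.3255 bits


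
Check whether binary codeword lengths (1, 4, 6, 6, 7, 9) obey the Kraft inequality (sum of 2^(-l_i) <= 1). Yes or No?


Kraft sum = sum(2^(-l_i)) = 0.6035, need <= 1. Result: satisfied (a binary prefix-free code with these lengths exists)

Yes


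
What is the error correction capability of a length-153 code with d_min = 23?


Correction capability = floor((d-1)/2) = floor((23-1)/2) = 11

11 errors


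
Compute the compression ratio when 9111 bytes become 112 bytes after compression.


Ratio = original / compressed = 9111 / 112 = 81.3482

81.3482


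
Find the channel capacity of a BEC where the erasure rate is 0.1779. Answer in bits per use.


C = 1 - epsilon = 1 - 0.1779 = 0.8221

0.8221 bits


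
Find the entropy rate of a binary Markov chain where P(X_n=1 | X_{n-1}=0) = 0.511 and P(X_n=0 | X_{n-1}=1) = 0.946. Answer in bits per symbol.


Stationary distribution: pi_0 = p10/(p01+p10) = 0.6493, pi_1 = 0.3507. Entropy rate H' = pi_0*H(p01) + pi_1*H(p10) = 0.6493*0.9997 + 0.3507*0.3032 = 0.7554

0.7554 bits/symbol


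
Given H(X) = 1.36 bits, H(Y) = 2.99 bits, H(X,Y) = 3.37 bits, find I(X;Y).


I(X;Y) = H(X) + H(Y) - H(X,Y) = 1.36 + 2.99 - 3.37 = 0.98

0.98 bits


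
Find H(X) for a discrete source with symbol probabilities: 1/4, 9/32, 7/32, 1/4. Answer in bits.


H = -sum(p_i * log2(p_i)). Terms: -(1/4)*log2(1/4) = 0.500000; -(9/32)*log2(9/32) = 0.514709; -(7/32)*log2(7/32) = 0.479641; -(1/4)*log2(1/4) = 0.500000. H = 0.500000 + 0.514709 + 0.479641 + 0.500000 = 1.9943

1.9943 bits


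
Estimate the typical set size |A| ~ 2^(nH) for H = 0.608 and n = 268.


log2|A_typical| = nH = 268 * 0.608 = 162.944, so |A_typical| ~ 2^162.944 = 1.125e+49

1.125e+49


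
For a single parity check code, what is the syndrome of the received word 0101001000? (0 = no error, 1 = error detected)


Syndrome = XOR of all bits = 0 XOR 1 XOR 0 XOR 1 XOR 0 XOR 0 XOR 1 XOR 0 XOR 0 XOR 0 = 1

1


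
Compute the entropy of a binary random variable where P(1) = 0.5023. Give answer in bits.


H = -p*log2(p) - (1-p)*log2(1-p). -0.5023*log2(0.5023) = 0.498974; -0.4977*log2(0.4977) = 0.501011. H = 0.498974 + 0.501011 = 1.0

1.0 bits


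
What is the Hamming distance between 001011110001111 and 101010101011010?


Count differing positions: ^ . . . . ^ . ^ ^ . ^ . ^ . ^ = 7 differences

7


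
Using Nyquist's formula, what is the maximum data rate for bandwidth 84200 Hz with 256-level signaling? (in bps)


Rate = 2 * B * log2(M) = 2 * 84200 * 8.0 = 1347200.0

1347200.0 bps


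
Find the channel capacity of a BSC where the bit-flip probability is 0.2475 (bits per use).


H(p) = -p*log2(p) - (1-p)*log2(1-p) = -0.2475*log2(0.2475) - 0.7525*log2(0.7525) = 0.498589 + 0.308703 = 0.8073. C = 1 - H(p) = 1 - 0.8073 = 0.1927

0.1927 bits


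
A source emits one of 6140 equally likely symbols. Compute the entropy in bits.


H = log2(n) = log2(6140) = 12.584

12.584 bits


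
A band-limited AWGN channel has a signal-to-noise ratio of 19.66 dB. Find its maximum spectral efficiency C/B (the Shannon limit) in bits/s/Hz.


SNR_linear = 10^(19.66/10) = 92.4698; C/B = log2(1 + SNR_linear) = log2(1 + 92.4698) = 6.5464

6.5464 bits/s/Hz


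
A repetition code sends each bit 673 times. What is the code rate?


Rate = k/n = 1/673

1/673


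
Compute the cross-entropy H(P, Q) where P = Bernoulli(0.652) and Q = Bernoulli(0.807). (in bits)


H(P,Q) = -p*log2(q) - (1-p)*log2(1-q). -0.652*log2(0.807) = 0.201702; -0.348*log2(0.193) = 0.825918. H(P,Q) = 0.201702 + 0.825918 = 1.0276

1.0276 bits


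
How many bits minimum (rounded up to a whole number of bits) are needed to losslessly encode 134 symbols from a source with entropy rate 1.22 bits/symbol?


Minimum bits >= n * H = 134 * 1.22 = 163.48, rounded up to a whole number of bits = 164

164 bits


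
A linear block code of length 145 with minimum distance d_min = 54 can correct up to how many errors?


Correction capability = floor((d-1)/2) = floor((54-1)/2) = 26

26 errors


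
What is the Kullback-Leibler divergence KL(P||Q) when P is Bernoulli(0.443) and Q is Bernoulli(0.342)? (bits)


KL = p*log2(p/q) + (1-p)*log2((1-p)/(1-q)) = 0.443*log2(0.443/0.342) + 0.557*log2(0.557/0.658) = 0.0315

0.0315 bits


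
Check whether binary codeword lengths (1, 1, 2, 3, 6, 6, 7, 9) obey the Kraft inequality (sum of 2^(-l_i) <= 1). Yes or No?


Kraft sum = sum(2^(-l_i)) = 1.416, need <= 1. Result: violated (a binary prefix-free code with these lengths cannot exist)

No


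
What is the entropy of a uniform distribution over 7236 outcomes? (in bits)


H = log2(n) = log2(7236) = 12.821

12.821 bits


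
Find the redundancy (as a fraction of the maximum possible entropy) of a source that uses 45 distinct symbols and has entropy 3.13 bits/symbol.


H_max = log2(K) = log2(45) = 5.4919 bits/symbol. Redundancy = 1 - H/H_max = 1 - 3.13/5.4919 = 1 - 0.5699 = 0.4301

0.4301


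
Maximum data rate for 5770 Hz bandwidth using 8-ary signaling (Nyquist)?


Rate = 2 * B * log2(M) = 2 * 5770 * 3.0 = 34620.0

34620.0 bps


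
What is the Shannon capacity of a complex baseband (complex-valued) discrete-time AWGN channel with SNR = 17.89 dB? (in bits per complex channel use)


SNR_linear = 10^(17.89/10) = 61.5177; C = log2(1 + SNR_linear) = log2(1 + 61.5177) = 5.9662

5.9662 bits/channel use


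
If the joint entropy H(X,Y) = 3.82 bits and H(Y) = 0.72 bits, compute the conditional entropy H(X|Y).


H(X|Y) = H(X,Y) - H(Y) = 3.82 - 0.72 = 3.1

3.1 bits
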